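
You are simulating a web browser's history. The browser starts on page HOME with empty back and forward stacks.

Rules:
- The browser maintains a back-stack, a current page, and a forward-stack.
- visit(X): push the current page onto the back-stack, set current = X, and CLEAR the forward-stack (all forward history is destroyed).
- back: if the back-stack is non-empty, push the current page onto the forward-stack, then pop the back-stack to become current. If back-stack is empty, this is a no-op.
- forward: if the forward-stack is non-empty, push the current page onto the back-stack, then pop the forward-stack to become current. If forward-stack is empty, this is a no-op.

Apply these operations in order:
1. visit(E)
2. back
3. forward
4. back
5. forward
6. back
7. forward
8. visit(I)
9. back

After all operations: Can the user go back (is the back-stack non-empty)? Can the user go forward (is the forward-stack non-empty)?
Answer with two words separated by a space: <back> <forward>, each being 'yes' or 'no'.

Answer: yes yes

Derivation:
After 1 (visit(E)): cur=E back=1 fwd=0
After 2 (back): cur=HOME back=0 fwd=1
After 3 (forward): cur=E back=1 fwd=0
After 4 (back): cur=HOME back=0 fwd=1
After 5 (forward): cur=E back=1 fwd=0
After 6 (back): cur=HOME back=0 fwd=1
After 7 (forward): cur=E back=1 fwd=0
After 8 (visit(I)): cur=I back=2 fwd=0
After 9 (back): cur=E back=1 fwd=1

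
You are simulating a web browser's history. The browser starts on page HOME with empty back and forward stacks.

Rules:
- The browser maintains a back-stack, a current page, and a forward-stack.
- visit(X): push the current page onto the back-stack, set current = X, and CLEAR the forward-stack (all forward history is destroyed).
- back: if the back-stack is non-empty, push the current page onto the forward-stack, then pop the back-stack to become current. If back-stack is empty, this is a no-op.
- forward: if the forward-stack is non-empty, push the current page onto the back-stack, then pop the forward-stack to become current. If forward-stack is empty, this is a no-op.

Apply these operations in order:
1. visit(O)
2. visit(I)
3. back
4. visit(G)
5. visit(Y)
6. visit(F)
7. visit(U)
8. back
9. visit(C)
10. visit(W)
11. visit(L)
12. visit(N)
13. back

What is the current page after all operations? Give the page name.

After 1 (visit(O)): cur=O back=1 fwd=0
After 2 (visit(I)): cur=I back=2 fwd=0
After 3 (back): cur=O back=1 fwd=1
After 4 (visit(G)): cur=G back=2 fwd=0
After 5 (visit(Y)): cur=Y back=3 fwd=0
After 6 (visit(F)): cur=F back=4 fwd=0
After 7 (visit(U)): cur=U back=5 fwd=0
After 8 (back): cur=F back=4 fwd=1
After 9 (visit(C)): cur=C back=5 fwd=0
After 10 (visit(W)): cur=W back=6 fwd=0
After 11 (visit(L)): cur=L back=7 fwd=0
After 12 (visit(N)): cur=N back=8 fwd=0
After 13 (back): cur=L back=7 fwd=1

Answer: L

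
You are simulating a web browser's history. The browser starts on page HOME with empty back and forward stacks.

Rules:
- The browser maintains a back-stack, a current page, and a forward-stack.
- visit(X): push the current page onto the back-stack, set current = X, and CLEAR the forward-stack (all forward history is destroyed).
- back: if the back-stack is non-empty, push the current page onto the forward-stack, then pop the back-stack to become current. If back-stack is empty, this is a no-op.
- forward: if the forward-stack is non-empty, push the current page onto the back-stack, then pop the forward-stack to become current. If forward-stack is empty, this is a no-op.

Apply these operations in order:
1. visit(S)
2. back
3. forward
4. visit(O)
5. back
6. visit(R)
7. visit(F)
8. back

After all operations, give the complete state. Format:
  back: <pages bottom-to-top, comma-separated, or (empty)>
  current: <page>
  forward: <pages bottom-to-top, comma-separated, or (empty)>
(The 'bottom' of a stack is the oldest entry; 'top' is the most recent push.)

Answer: back: HOME,S
current: R
forward: F

Derivation:
After 1 (visit(S)): cur=S back=1 fwd=0
After 2 (back): cur=HOME back=0 fwd=1
After 3 (forward): cur=S back=1 fwd=0
After 4 (visit(O)): cur=O back=2 fwd=0
After 5 (back): cur=S back=1 fwd=1
After 6 (visit(R)): cur=R back=2 fwd=0
After 7 (visit(F)): cur=F back=3 fwd=0
After 8 (back): cur=R back=2 fwd=1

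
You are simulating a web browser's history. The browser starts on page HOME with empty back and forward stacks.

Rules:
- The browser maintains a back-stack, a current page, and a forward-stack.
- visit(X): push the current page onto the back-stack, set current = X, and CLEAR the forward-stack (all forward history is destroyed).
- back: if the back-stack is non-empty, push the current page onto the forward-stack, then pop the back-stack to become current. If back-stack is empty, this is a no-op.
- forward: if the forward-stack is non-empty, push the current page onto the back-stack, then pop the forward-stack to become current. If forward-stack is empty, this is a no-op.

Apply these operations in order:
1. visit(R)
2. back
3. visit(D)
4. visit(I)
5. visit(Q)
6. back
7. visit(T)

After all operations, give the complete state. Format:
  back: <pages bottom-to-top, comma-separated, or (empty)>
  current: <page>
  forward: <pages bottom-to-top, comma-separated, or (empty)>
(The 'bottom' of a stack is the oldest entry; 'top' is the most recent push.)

After 1 (visit(R)): cur=R back=1 fwd=0
After 2 (back): cur=HOME back=0 fwd=1
After 3 (visit(D)): cur=D back=1 fwd=0
After 4 (visit(I)): cur=I back=2 fwd=0
After 5 (visit(Q)): cur=Q back=3 fwd=0
After 6 (back): cur=I back=2 fwd=1
After 7 (visit(T)): cur=T back=3 fwd=0

Answer: back: HOME,D,I
current: T
forward: (empty)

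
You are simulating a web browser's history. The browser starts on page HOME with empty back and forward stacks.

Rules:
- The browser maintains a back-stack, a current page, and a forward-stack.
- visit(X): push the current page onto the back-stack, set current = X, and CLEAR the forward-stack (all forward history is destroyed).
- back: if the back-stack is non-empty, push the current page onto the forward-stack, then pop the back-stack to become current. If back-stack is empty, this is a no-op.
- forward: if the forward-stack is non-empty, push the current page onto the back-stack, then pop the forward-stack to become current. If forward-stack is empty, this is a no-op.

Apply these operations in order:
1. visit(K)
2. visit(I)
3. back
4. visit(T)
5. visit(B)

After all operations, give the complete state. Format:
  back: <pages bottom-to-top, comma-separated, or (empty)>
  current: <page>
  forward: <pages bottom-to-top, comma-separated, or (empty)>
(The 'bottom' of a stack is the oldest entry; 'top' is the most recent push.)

Answer: back: HOME,K,T
current: B
forward: (empty)

Derivation:
After 1 (visit(K)): cur=K back=1 fwd=0
After 2 (visit(I)): cur=I back=2 fwd=0
After 3 (back): cur=K back=1 fwd=1
After 4 (visit(T)): cur=T back=2 fwd=0
After 5 (visit(B)): cur=B back=3 fwd=0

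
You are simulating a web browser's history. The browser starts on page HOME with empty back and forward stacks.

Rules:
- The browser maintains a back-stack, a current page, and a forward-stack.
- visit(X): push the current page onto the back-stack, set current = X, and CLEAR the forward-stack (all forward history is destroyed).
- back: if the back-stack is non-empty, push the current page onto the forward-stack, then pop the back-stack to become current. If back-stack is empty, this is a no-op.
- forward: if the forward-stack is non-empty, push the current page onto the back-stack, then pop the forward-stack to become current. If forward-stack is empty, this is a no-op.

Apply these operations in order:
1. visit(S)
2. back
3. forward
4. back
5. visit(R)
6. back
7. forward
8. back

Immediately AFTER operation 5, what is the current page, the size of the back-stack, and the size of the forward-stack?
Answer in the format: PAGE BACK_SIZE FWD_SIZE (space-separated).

After 1 (visit(S)): cur=S back=1 fwd=0
After 2 (back): cur=HOME back=0 fwd=1
After 3 (forward): cur=S back=1 fwd=0
After 4 (back): cur=HOME back=0 fwd=1
After 5 (visit(R)): cur=R back=1 fwd=0

R 1 0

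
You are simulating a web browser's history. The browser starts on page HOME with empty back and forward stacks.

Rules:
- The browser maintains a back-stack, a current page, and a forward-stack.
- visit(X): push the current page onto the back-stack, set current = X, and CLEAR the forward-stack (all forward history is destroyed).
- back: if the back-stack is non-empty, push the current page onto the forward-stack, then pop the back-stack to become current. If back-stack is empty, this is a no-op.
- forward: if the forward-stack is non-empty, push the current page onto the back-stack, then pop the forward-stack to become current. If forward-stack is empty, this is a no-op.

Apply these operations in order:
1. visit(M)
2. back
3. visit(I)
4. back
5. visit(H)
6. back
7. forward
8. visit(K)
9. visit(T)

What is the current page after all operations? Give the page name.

After 1 (visit(M)): cur=M back=1 fwd=0
After 2 (back): cur=HOME back=0 fwd=1
After 3 (visit(I)): cur=I back=1 fwd=0
After 4 (back): cur=HOME back=0 fwd=1
After 5 (visit(H)): cur=H back=1 fwd=0
After 6 (back): cur=HOME back=0 fwd=1
After 7 (forward): cur=H back=1 fwd=0
After 8 (visit(K)): cur=K back=2 fwd=0
After 9 (visit(T)): cur=T back=3 fwd=0

Answer: T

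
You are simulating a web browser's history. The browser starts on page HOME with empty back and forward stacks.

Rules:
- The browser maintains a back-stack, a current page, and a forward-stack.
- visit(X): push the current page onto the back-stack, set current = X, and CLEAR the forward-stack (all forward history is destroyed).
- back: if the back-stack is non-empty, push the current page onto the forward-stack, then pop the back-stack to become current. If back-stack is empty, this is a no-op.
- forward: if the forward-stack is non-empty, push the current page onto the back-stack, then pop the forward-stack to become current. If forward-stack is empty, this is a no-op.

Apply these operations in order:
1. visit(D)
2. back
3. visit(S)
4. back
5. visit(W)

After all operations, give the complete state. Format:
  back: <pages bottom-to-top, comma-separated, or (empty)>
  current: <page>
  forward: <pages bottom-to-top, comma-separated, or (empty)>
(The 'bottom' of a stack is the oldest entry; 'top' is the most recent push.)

After 1 (visit(D)): cur=D back=1 fwd=0
After 2 (back): cur=HOME back=0 fwd=1
After 3 (visit(S)): cur=S back=1 fwd=0
After 4 (back): cur=HOME back=0 fwd=1
After 5 (visit(W)): cur=W back=1 fwd=0

Answer: back: HOME
current: W
forward: (empty)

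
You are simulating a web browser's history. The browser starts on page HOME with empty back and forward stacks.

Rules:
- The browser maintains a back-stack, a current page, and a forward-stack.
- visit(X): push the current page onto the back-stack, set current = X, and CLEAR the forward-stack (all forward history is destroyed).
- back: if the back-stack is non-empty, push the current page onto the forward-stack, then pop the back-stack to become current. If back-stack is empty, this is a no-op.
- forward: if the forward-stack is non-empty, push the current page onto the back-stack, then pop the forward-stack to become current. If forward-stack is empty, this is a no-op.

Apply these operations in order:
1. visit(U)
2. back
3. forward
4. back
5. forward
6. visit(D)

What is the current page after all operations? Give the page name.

After 1 (visit(U)): cur=U back=1 fwd=0
After 2 (back): cur=HOME back=0 fwd=1
After 3 (forward): cur=U back=1 fwd=0
After 4 (back): cur=HOME back=0 fwd=1
After 5 (forward): cur=U back=1 fwd=0
After 6 (visit(D)): cur=D back=2 fwd=0

Answer: D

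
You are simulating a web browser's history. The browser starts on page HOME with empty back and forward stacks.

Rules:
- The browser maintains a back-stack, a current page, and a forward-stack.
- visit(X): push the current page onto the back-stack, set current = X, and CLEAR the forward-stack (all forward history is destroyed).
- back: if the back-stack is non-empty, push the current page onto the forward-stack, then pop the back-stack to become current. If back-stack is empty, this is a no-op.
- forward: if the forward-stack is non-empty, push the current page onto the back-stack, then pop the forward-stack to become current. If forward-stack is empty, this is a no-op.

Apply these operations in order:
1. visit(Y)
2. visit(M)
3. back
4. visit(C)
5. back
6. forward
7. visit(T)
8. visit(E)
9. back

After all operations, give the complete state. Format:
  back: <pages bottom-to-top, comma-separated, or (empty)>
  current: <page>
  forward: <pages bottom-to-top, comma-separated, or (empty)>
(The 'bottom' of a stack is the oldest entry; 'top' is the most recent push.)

After 1 (visit(Y)): cur=Y back=1 fwd=0
After 2 (visit(M)): cur=M back=2 fwd=0
After 3 (back): cur=Y back=1 fwd=1
After 4 (visit(C)): cur=C back=2 fwd=0
After 5 (back): cur=Y back=1 fwd=1
After 6 (forward): cur=C back=2 fwd=0
After 7 (visit(T)): cur=T back=3 fwd=0
After 8 (visit(E)): cur=E back=4 fwd=0
After 9 (back): cur=T back=3 fwd=1

Answer: back: HOME,Y,C
current: T
forward: E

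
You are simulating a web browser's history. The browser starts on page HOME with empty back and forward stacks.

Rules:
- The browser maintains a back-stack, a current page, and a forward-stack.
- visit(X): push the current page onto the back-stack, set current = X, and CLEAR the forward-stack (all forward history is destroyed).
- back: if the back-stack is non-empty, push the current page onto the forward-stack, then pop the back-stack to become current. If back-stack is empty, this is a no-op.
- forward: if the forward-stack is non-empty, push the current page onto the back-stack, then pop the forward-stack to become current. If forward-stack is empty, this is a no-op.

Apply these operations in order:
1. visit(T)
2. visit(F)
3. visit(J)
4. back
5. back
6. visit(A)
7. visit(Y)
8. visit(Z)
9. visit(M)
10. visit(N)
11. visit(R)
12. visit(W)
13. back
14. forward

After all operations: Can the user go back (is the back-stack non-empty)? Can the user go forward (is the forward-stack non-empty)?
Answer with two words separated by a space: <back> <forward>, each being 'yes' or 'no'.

Answer: yes no

Derivation:
After 1 (visit(T)): cur=T back=1 fwd=0
After 2 (visit(F)): cur=F back=2 fwd=0
After 3 (visit(J)): cur=J back=3 fwd=0
After 4 (back): cur=F back=2 fwd=1
After 5 (back): cur=T back=1 fwd=2
After 6 (visit(A)): cur=A back=2 fwd=0
After 7 (visit(Y)): cur=Y back=3 fwd=0
After 8 (visit(Z)): cur=Z back=4 fwd=0
After 9 (visit(M)): cur=M back=5 fwd=0
After 10 (visit(N)): cur=N back=6 fwd=0
After 11 (visit(R)): cur=R back=7 fwd=0
After 12 (visit(W)): cur=W back=8 fwd=0
After 13 (back): cur=R back=7 fwd=1
After 14 (forward): cur=W back=8 fwd=0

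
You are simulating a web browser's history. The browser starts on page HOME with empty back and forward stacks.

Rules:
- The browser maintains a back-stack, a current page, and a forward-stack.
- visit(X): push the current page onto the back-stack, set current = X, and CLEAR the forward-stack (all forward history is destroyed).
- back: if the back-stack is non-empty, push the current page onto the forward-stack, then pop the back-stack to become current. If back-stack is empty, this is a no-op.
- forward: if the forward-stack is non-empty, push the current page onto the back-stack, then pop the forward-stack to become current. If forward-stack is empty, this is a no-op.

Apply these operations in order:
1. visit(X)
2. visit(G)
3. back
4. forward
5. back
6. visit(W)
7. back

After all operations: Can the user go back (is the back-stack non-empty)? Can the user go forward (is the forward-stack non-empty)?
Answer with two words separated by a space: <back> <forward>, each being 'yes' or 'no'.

After 1 (visit(X)): cur=X back=1 fwd=0
After 2 (visit(G)): cur=G back=2 fwd=0
After 3 (back): cur=X back=1 fwd=1
After 4 (forward): cur=G back=2 fwd=0
After 5 (back): cur=X back=1 fwd=1
After 6 (visit(W)): cur=W back=2 fwd=0
After 7 (back): cur=X back=1 fwd=1

Answer: yes yes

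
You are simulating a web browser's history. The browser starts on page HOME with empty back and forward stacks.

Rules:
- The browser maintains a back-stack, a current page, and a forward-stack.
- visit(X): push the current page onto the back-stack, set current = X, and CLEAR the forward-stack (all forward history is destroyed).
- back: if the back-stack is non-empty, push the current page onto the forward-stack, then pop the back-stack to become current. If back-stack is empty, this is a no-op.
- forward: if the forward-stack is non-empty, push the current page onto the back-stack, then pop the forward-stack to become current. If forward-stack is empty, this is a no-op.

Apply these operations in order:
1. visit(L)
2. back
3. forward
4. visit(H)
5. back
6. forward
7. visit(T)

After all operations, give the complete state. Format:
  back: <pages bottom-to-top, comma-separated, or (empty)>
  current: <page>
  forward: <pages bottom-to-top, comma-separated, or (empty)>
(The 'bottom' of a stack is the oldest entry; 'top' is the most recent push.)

Answer: back: HOME,L,H
current: T
forward: (empty)

Derivation:
After 1 (visit(L)): cur=L back=1 fwd=0
After 2 (back): cur=HOME back=0 fwd=1
After 3 (forward): cur=L back=1 fwd=0
After 4 (visit(H)): cur=H back=2 fwd=0
After 5 (back): cur=L back=1 fwd=1
After 6 (forward): cur=H back=2 fwd=0
After 7 (visit(T)): cur=T back=3 fwd=0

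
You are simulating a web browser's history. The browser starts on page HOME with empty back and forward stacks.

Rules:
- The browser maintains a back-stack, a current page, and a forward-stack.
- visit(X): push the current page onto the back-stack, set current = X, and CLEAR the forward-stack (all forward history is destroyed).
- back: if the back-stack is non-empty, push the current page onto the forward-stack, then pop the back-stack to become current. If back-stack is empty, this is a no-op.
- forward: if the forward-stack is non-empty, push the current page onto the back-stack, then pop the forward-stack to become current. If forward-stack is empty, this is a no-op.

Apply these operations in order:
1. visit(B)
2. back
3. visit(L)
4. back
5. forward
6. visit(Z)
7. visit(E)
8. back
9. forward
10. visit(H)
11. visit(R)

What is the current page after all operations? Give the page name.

After 1 (visit(B)): cur=B back=1 fwd=0
After 2 (back): cur=HOME back=0 fwd=1
After 3 (visit(L)): cur=L back=1 fwd=0
After 4 (back): cur=HOME back=0 fwd=1
After 5 (forward): cur=L back=1 fwd=0
After 6 (visit(Z)): cur=Z back=2 fwd=0
After 7 (visit(E)): cur=E back=3 fwd=0
After 8 (back): cur=Z back=2 fwd=1
After 9 (forward): cur=E back=3 fwd=0
After 10 (visit(H)): cur=H back=4 fwd=0
After 11 (visit(R)): cur=R back=5 fwd=0

Answer: R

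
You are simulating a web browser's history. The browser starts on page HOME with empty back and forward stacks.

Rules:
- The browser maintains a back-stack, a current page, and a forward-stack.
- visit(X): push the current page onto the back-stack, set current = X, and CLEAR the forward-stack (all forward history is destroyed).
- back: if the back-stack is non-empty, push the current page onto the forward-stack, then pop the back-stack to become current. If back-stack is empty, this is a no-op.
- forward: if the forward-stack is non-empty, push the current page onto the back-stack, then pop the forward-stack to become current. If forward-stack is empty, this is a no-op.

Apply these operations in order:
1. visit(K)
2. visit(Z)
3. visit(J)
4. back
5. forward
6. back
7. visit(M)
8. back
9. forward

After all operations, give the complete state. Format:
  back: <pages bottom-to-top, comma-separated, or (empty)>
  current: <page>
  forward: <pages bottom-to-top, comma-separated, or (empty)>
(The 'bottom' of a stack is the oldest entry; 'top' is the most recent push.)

After 1 (visit(K)): cur=K back=1 fwd=0
After 2 (visit(Z)): cur=Z back=2 fwd=0
After 3 (visit(J)): cur=J back=3 fwd=0
After 4 (back): cur=Z back=2 fwd=1
After 5 (forward): cur=J back=3 fwd=0
After 6 (back): cur=Z back=2 fwd=1
After 7 (visit(M)): cur=M back=3 fwd=0
After 8 (back): cur=Z back=2 fwd=1
After 9 (forward): cur=M back=3 fwd=0

Answer: back: HOME,K,Z
current: M
forward: (empty)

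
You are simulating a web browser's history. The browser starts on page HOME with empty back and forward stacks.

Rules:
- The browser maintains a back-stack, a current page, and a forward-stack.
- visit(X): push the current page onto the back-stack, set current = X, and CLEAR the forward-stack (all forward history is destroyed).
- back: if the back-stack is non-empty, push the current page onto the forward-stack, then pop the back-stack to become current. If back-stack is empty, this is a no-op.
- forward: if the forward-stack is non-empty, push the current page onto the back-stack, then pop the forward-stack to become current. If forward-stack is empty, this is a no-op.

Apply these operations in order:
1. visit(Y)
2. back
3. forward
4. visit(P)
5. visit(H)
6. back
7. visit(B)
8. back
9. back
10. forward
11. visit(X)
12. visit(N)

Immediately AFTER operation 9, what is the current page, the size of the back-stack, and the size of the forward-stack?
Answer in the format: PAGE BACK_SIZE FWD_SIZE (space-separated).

After 1 (visit(Y)): cur=Y back=1 fwd=0
After 2 (back): cur=HOME back=0 fwd=1
After 3 (forward): cur=Y back=1 fwd=0
After 4 (visit(P)): cur=P back=2 fwd=0
After 5 (visit(H)): cur=H back=3 fwd=0
After 6 (back): cur=P back=2 fwd=1
After 7 (visit(B)): cur=B back=3 fwd=0
After 8 (back): cur=P back=2 fwd=1
After 9 (back): cur=Y back=1 fwd=2

Y 1 2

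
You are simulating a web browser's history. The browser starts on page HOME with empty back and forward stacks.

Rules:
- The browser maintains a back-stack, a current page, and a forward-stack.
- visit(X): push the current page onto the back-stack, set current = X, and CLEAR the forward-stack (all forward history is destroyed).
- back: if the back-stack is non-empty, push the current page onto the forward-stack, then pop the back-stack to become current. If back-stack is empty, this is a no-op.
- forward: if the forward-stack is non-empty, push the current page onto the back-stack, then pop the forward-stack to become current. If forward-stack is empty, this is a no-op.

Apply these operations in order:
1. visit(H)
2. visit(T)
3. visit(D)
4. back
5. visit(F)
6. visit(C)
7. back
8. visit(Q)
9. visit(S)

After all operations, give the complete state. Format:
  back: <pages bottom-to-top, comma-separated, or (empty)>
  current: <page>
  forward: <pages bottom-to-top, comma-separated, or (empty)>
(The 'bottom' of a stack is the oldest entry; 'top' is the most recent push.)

After 1 (visit(H)): cur=H back=1 fwd=0
After 2 (visit(T)): cur=T back=2 fwd=0
After 3 (visit(D)): cur=D back=3 fwd=0
After 4 (back): cur=T back=2 fwd=1
After 5 (visit(F)): cur=F back=3 fwd=0
After 6 (visit(C)): cur=C back=4 fwd=0
After 7 (back): cur=F back=3 fwd=1
After 8 (visit(Q)): cur=Q back=4 fwd=0
After 9 (visit(S)): cur=S back=5 fwd=0

Answer: back: HOME,H,T,F,Q
current: S
forward: (empty)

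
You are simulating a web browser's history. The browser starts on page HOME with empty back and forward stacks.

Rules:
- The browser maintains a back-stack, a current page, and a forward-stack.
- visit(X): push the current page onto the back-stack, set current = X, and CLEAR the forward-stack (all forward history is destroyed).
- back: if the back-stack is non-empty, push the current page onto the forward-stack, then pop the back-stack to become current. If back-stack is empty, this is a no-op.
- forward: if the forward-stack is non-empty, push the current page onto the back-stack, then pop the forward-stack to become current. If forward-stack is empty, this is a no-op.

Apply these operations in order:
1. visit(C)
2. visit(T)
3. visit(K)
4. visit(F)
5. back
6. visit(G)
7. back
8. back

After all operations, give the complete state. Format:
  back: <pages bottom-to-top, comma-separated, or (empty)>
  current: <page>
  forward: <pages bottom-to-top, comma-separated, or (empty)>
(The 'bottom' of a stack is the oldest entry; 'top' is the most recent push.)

Answer: back: HOME,C
current: T
forward: G,K

Derivation:
After 1 (visit(C)): cur=C back=1 fwd=0
After 2 (visit(T)): cur=T back=2 fwd=0
After 3 (visit(K)): cur=K back=3 fwd=0
After 4 (visit(F)): cur=F back=4 fwd=0
After 5 (back): cur=K back=3 fwd=1
After 6 (visit(G)): cur=G back=4 fwd=0
After 7 (back): cur=K back=3 fwd=1
After 8 (back): cur=T back=2 fwd=2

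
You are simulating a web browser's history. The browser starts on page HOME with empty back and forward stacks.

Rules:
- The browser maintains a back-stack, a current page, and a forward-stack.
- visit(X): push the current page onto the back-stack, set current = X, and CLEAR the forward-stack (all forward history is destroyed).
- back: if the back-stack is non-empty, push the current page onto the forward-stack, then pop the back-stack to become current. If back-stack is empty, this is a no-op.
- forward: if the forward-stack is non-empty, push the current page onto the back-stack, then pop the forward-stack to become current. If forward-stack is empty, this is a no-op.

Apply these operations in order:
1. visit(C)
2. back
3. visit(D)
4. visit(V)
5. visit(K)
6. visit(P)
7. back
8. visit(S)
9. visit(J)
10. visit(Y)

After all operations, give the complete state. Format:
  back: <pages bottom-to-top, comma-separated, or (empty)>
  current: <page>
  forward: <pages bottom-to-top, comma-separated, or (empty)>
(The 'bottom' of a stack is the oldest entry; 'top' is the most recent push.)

After 1 (visit(C)): cur=C back=1 fwd=0
After 2 (back): cur=HOME back=0 fwd=1
After 3 (visit(D)): cur=D back=1 fwd=0
After 4 (visit(V)): cur=V back=2 fwd=0
After 5 (visit(K)): cur=K back=3 fwd=0
After 6 (visit(P)): cur=P back=4 fwd=0
After 7 (back): cur=K back=3 fwd=1
After 8 (visit(S)): cur=S back=4 fwd=0
After 9 (visit(J)): cur=J back=5 fwd=0
After 10 (visit(Y)): cur=Y back=6 fwd=0

Answer: back: HOME,D,V,K,S,J
current: Y
forward: (empty)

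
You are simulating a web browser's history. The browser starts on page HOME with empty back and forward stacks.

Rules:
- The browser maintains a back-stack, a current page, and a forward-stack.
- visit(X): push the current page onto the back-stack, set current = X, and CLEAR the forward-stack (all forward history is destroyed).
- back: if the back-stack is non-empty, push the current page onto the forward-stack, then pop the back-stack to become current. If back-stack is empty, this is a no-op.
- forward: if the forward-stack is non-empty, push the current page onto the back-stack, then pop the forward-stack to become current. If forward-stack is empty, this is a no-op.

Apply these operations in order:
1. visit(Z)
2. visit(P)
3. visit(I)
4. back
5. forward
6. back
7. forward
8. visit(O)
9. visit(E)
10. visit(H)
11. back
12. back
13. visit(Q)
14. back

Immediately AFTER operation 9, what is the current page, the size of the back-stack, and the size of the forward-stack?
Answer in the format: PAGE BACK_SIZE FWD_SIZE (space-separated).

After 1 (visit(Z)): cur=Z back=1 fwd=0
After 2 (visit(P)): cur=P back=2 fwd=0
After 3 (visit(I)): cur=I back=3 fwd=0
After 4 (back): cur=P back=2 fwd=1
After 5 (forward): cur=I back=3 fwd=0
After 6 (back): cur=P back=2 fwd=1
After 7 (forward): cur=I back=3 fwd=0
After 8 (visit(O)): cur=O back=4 fwd=0
After 9 (visit(E)): cur=E back=5 fwd=0

E 5 0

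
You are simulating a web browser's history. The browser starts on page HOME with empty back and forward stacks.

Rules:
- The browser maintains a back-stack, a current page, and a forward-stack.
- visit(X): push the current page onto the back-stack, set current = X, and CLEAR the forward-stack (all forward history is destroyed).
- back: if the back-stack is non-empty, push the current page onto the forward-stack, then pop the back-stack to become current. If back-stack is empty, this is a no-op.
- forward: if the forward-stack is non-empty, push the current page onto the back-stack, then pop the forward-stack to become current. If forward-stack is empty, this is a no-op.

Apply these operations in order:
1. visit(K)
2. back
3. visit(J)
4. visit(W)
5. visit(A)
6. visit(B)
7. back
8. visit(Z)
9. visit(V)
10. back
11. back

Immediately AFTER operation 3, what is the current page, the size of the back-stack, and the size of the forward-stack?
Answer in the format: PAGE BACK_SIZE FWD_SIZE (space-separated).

After 1 (visit(K)): cur=K back=1 fwd=0
After 2 (back): cur=HOME back=0 fwd=1
After 3 (visit(J)): cur=J back=1 fwd=0

J 1 0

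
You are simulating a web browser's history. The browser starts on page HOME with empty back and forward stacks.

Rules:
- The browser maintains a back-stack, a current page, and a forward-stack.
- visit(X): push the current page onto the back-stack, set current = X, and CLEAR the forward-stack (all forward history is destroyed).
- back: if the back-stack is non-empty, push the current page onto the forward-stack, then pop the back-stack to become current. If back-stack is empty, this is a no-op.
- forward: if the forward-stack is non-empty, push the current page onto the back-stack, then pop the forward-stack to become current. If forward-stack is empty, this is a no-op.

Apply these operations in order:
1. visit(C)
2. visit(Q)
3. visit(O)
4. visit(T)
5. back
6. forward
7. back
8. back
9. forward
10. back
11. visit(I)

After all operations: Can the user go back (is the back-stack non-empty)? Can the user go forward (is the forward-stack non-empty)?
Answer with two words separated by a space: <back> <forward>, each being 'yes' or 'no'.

After 1 (visit(C)): cur=C back=1 fwd=0
After 2 (visit(Q)): cur=Q back=2 fwd=0
After 3 (visit(O)): cur=O back=3 fwd=0
After 4 (visit(T)): cur=T back=4 fwd=0
After 5 (back): cur=O back=3 fwd=1
After 6 (forward): cur=T back=4 fwd=0
After 7 (back): cur=O back=3 fwd=1
After 8 (back): cur=Q back=2 fwd=2
After 9 (forward): cur=O back=3 fwd=1
After 10 (back): cur=Q back=2 fwd=2
After 11 (visit(I)): cur=I back=3 fwd=0

Answer: yes no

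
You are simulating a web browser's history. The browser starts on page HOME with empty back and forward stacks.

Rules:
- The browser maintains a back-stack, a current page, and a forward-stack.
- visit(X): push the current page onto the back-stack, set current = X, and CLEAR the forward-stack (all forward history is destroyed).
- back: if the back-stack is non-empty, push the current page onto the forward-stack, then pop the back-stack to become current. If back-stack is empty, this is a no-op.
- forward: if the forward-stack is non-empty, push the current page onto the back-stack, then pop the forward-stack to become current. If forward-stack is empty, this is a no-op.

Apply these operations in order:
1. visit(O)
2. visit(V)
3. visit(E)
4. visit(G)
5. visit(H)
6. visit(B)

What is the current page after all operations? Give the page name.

Answer: B

Derivation:
After 1 (visit(O)): cur=O back=1 fwd=0
After 2 (visit(V)): cur=V back=2 fwd=0
After 3 (visit(E)): cur=E back=3 fwd=0
After 4 (visit(G)): cur=G back=4 fwd=0
After 5 (visit(H)): cur=H back=5 fwd=0
After 6 (visit(B)): cur=B back=6 fwd=0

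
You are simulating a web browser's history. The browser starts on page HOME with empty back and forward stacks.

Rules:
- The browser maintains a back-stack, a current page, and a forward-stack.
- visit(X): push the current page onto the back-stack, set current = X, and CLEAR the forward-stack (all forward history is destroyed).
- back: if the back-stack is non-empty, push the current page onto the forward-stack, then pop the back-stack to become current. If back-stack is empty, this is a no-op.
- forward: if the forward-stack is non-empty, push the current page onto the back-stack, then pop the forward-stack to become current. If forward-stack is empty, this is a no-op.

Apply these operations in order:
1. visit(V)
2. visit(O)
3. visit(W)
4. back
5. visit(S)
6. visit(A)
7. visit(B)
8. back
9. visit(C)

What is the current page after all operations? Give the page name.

Answer: C

Derivation:
After 1 (visit(V)): cur=V back=1 fwd=0
After 2 (visit(O)): cur=O back=2 fwd=0
After 3 (visit(W)): cur=W back=3 fwd=0
After 4 (back): cur=O back=2 fwd=1
After 5 (visit(S)): cur=S back=3 fwd=0
After 6 (visit(A)): cur=A back=4 fwd=0
After 7 (visit(B)): cur=B back=5 fwd=0
After 8 (back): cur=A back=4 fwd=1
After 9 (visit(C)): cur=C back=5 fwd=0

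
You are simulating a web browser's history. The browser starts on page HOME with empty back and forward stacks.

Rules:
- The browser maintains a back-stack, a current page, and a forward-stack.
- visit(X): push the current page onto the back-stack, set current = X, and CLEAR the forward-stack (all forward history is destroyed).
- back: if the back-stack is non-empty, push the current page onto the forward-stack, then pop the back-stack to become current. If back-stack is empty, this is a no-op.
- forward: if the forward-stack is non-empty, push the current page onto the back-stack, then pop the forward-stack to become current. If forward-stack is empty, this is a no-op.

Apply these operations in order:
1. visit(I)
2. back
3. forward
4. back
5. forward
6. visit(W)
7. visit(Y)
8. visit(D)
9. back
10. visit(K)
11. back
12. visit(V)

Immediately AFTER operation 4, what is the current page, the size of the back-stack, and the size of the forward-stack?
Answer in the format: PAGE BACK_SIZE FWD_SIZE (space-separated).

After 1 (visit(I)): cur=I back=1 fwd=0
After 2 (back): cur=HOME back=0 fwd=1
After 3 (forward): cur=I back=1 fwd=0
After 4 (back): cur=HOME back=0 fwd=1

HOME 0 1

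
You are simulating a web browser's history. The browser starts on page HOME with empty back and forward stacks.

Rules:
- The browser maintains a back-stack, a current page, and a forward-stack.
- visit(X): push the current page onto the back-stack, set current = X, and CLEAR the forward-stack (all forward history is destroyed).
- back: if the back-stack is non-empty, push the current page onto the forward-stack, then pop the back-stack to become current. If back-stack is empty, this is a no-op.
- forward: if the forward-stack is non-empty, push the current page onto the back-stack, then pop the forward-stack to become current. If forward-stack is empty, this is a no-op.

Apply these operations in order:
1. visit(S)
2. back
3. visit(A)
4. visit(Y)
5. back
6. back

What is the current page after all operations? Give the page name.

Answer: HOME

Derivation:
After 1 (visit(S)): cur=S back=1 fwd=0
After 2 (back): cur=HOME back=0 fwd=1
After 3 (visit(A)): cur=A back=1 fwd=0
After 4 (visit(Y)): cur=Y back=2 fwd=0
After 5 (back): cur=A back=1 fwd=1
After 6 (back): cur=HOME back=0 fwd=2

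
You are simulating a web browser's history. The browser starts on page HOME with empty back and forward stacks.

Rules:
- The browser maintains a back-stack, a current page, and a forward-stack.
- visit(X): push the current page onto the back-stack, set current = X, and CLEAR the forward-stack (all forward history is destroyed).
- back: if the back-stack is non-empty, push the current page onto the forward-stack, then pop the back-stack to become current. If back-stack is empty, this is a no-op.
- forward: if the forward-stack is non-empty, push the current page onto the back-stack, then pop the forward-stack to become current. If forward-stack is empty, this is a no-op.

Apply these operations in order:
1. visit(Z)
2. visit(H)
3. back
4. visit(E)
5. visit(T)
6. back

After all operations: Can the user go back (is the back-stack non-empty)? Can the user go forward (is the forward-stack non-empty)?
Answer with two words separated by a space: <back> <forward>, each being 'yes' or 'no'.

After 1 (visit(Z)): cur=Z back=1 fwd=0
After 2 (visit(H)): cur=H back=2 fwd=0
After 3 (back): cur=Z back=1 fwd=1
After 4 (visit(E)): cur=E back=2 fwd=0
After 5 (visit(T)): cur=T back=3 fwd=0
After 6 (back): cur=E back=2 fwd=1

Answer: yes yes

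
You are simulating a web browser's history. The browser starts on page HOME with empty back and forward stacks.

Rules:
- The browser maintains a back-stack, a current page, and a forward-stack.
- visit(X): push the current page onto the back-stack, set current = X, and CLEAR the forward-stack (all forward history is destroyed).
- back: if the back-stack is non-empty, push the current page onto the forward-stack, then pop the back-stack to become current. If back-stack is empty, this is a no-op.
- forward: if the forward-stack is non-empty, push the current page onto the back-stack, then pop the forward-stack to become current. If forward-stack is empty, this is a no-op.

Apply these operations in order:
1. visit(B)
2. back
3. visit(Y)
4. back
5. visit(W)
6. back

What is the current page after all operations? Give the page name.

After 1 (visit(B)): cur=B back=1 fwd=0
After 2 (back): cur=HOME back=0 fwd=1
After 3 (visit(Y)): cur=Y back=1 fwd=0
After 4 (back): cur=HOME back=0 fwd=1
After 5 (visit(W)): cur=W back=1 fwd=0
After 6 (back): cur=HOME back=0 fwd=1

Answer: HOME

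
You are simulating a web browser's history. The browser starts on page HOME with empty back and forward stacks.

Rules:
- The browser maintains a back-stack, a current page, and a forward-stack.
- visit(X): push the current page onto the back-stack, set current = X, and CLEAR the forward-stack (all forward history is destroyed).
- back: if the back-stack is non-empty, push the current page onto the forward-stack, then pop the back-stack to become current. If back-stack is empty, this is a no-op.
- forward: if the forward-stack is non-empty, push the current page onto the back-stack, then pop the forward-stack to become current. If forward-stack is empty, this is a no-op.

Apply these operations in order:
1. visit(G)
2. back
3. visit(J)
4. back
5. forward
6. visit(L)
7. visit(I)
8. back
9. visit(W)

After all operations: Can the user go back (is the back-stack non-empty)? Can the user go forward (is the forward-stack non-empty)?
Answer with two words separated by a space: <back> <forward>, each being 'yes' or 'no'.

After 1 (visit(G)): cur=G back=1 fwd=0
After 2 (back): cur=HOME back=0 fwd=1
After 3 (visit(J)): cur=J back=1 fwd=0
After 4 (back): cur=HOME back=0 fwd=1
After 5 (forward): cur=J back=1 fwd=0
After 6 (visit(L)): cur=L back=2 fwd=0
After 7 (visit(I)): cur=I back=3 fwd=0
After 8 (back): cur=L back=2 fwd=1
After 9 (visit(W)): cur=W back=3 fwd=0

Answer: yes no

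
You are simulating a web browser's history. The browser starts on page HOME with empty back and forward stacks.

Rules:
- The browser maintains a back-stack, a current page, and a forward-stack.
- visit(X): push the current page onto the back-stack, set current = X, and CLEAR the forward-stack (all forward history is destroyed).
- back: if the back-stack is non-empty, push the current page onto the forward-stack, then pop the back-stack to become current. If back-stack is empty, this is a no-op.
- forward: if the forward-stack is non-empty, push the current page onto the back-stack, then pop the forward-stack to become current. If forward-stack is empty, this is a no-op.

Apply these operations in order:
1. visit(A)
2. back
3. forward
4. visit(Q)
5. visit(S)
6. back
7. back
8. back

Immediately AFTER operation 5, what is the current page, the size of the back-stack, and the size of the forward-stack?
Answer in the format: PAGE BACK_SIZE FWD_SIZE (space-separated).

After 1 (visit(A)): cur=A back=1 fwd=0
After 2 (back): cur=HOME back=0 fwd=1
After 3 (forward): cur=A back=1 fwd=0
After 4 (visit(Q)): cur=Q back=2 fwd=0
After 5 (visit(S)): cur=S back=3 fwd=0

S 3 0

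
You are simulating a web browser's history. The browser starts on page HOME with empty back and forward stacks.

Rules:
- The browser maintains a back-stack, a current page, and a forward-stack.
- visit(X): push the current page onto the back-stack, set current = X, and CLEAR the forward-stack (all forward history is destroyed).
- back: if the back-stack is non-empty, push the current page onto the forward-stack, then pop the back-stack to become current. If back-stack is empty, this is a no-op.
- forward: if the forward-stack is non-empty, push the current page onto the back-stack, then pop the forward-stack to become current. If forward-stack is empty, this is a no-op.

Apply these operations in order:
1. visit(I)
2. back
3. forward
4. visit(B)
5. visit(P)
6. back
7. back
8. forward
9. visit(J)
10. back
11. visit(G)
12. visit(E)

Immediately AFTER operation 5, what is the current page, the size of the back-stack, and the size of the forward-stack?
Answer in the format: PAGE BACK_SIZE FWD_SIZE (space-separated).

After 1 (visit(I)): cur=I back=1 fwd=0
After 2 (back): cur=HOME back=0 fwd=1
After 3 (forward): cur=I back=1 fwd=0
After 4 (visit(B)): cur=B back=2 fwd=0
After 5 (visit(P)): cur=P back=3 fwd=0

P 3 0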